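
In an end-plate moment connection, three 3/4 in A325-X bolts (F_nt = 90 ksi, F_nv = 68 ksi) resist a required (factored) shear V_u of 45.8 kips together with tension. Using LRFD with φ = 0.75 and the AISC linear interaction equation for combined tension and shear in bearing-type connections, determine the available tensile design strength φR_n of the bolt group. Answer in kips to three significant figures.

A_b = π·0.75²/4 = 0.4418 in²; f_rv = 45.8 / (3 × 0.4418) = 34.56 ksi.
F'_nt = 1.3 F_nt − (F_nt / φF_nv) f_rv = 1.3·90 − (90/(0.75·68))·34.56 = 56.02 ksi, capped at F_nt → F'_nt = 56.02 ksi.
R_n = F'_nt · A_b · n = 56.02 × 0.4418 × 3 = 74.24 kips.
Design strength φR_n = 0.75 × 74.24 = 55.7 kips.

55.7 kips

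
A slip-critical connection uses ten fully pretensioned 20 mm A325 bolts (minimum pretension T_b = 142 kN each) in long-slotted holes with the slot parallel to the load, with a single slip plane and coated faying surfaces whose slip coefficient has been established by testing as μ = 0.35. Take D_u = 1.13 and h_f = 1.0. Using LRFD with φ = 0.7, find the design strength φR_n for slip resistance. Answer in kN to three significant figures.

R_n = μ · D_u · h_f · T_b · n_s · n_b = 0.35 × 1.13 × 1.0 × 142 × 1 × 10 = 561.6 kN.
Design strength φR_n = 0.7 × 561.6 = 393 kN.

393 kN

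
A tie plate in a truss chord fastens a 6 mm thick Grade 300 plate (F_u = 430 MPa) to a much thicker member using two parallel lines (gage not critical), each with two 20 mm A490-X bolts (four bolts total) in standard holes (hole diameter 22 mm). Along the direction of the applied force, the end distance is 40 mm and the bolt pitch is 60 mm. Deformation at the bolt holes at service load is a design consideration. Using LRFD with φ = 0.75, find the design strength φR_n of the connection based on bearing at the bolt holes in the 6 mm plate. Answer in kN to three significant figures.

Per bolt r_n = 1.2 l_c t F_u ≤ 2.4 d t F_u; upper limit = 2.4 × 20 × 6 × 430 / 1000 = 123.8 kN.
Edge bolt: l_c = 40 − 22/2 = 29 mm → 1.2 × 29 × 6 × 430 / 1000 = 89.78 → r_n = 89.78 kN.
Interior bolts: l_c = 60 − 22 = 38 mm → 1.2 × 38 × 6 × 430 / 1000 = 117.6 → r_n = 117.6 kN.
R_n = 2 × 89.78 + 2 × 117.6 = 414.9 kN.
Design strength φR_n = 0.75 × 414.9 = 311 kN.

311 kN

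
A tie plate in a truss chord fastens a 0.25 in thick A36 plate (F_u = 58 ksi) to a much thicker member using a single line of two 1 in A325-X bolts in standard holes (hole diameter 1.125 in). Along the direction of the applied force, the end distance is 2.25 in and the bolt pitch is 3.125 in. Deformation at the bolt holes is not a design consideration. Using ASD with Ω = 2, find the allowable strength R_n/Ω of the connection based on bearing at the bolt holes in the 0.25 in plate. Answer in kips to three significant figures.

Per bolt r_n = 1.5 l_c t F_u ≤ 3.0 d t F_u; upper limit = 3.0 × 1 × 0.25 × 58 = 43.5 kips.
Edge bolt: l_c = 2.25 − 1.125/2 = 1.688 in → 1.5 × 1.688 × 0.25 × 58 = 36.7 → r_n = 36.7 kips.
Interior bolts: l_c = 3.125 − 1.125 = 2 in → 1.5 × 2 × 0.25 × 58 = 43.5 → r_n = 43.5 kips.
R_n = 1 × 36.7 + 1 × 43.5 = 80.2 kips.
Allowable strength R_n/Ω = 80.2 / 2 = 40.1 kips.

40.1 kips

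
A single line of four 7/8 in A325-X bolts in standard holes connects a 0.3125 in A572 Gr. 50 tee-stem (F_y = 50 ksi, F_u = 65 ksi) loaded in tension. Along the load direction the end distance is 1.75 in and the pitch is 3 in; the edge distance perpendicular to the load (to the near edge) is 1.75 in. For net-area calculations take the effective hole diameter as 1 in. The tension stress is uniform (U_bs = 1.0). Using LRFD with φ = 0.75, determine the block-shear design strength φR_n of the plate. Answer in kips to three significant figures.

85.3 kips

Shear plane L_v = 1.75 + 3·3 = 10.75 in; A_gv = 10.75 × 0.3125 = 3.359 in².
A_nv = (10.75 − 3.5·1) × 0.3125 = 2.266 in².
A_nt = (1.75 − 0.5·1) × 0.3125 = 0.3906 in².
0.6 F_u A_nv = 88.36 kips; 0.6 F_y A_gv = 100.8 kips → shear rupture governs the shear term.
R_n = 88.36 + 1.0 × 65 × 0.3906 = 113.8 kips.
Design strength φR_n = 0.75 × 113.8 = 85.3 kips.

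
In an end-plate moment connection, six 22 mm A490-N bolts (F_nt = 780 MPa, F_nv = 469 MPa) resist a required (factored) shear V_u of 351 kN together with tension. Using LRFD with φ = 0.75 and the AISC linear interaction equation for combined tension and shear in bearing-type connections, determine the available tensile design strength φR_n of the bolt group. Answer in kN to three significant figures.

1150 kN

A_b = π·22²/4 = 380.1 mm²; f_rv = 351 × 1000 / (6 × 380.1) = 153.9 MPa.
F'_nt = 1.3 F_nt − (F_nt / φF_nv) f_rv = 1.3·780 − (780/(0.75·469))·153.9 = 672.7 MPa, capped at F_nt → F'_nt = 672.7 MPa.
R_n = F'_nt · A_b · n = 672.7 × 380.1 × 6 / 1000 = 1534 kN.
Design strength φR_n = 0.75 × 1534 = 1150 kN.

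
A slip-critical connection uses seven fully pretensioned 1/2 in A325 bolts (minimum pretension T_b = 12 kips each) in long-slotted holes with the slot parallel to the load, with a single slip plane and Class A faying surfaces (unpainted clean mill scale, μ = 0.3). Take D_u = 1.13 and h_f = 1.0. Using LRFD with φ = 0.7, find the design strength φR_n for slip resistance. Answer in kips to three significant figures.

R_n = μ · D_u · h_f · T_b · n_s · n_b = 0.3 × 1.13 × 1.0 × 12 × 1 × 7 = 28.48 kips.
Design strength φR_n = 0.7 × 28.48 = 19.9 kips.

19.9 kips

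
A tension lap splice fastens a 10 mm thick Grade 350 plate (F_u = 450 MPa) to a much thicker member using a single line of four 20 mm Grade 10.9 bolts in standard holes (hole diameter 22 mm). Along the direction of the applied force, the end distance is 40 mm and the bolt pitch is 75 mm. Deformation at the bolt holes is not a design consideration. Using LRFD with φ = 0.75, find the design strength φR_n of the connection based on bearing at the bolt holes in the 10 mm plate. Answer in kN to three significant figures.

Per bolt r_n = 1.5 l_c t F_u ≤ 3.0 d t F_u; upper limit = 3.0 × 20 × 10 × 450 / 1000 = 270 kN.
Edge bolt: l_c = 40 − 22/2 = 29 mm → 1.5 × 29 × 10 × 450 / 1000 = 195.8 → r_n = 195.8 kN.
Interior bolts: l_c = 75 − 22 = 53 mm → 1.5 × 53 × 10 × 450 / 1000 = 357.8 → r_n = 270 kN.
R_n = 1 × 195.8 + 3 × 270 = 1006 kN.
Design strength φR_n = 0.75 × 1006 = 754 kN.

754 kN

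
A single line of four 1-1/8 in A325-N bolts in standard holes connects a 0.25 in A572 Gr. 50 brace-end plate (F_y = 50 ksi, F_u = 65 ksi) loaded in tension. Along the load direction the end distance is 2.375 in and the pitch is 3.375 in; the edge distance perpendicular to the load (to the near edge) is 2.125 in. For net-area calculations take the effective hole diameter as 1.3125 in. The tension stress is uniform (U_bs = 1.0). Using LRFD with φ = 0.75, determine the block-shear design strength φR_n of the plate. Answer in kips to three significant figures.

75.7 kips

Shear plane L_v = 2.375 + 3·3.375 = 12.5 in; A_gv = 12.5 × 0.25 = 3.125 in².
A_nv = (12.5 − 3.5·1.3125) × 0.25 = 1.977 in².
A_nt = (2.125 − 0.5·1.3125) × 0.25 = 0.3672 in².
0.6 F_u A_nv = 77.09 kips; 0.6 F_y A_gv = 93.75 kips → shear rupture governs the shear term.
R_n = 77.09 + 1.0 × 65 × 0.3672 = 101 kips.
Design strength φR_n = 0.75 × 101 = 75.7 kips.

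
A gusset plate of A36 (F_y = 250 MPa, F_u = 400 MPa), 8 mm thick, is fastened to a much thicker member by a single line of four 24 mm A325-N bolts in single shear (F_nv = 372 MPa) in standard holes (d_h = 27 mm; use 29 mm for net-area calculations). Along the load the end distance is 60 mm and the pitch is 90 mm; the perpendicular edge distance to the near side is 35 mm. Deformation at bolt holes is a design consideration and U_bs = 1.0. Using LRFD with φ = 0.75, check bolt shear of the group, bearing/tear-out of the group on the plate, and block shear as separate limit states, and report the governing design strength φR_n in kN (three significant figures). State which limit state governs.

346 kN (block shear governs)

Bolt shear: A_b = π·24²/4 = 452.4 mm²; R_n = 372 × 452.4 × 4 × 1 / 1000 = 673.2 kN → 0.75 × 673.2 = 505 kN.
Bearing: edge l_c = 46.5, r_n = 178.6 kN; interior l_c = 63, r_n = 184.3 kN; R_n = 178.6 + 3·184.3 = 731.5 kN → 549 kN.
Block shear: A_gv = 2640, A_nv = 1828, A_nt = 164 mm²; R_n = min(0.6F_uA_nv, 0.6F_yA_gv) + U_bs·F_u·A_nt = 461.6 kN → 346 kN.
Block shear governs: 346 kN.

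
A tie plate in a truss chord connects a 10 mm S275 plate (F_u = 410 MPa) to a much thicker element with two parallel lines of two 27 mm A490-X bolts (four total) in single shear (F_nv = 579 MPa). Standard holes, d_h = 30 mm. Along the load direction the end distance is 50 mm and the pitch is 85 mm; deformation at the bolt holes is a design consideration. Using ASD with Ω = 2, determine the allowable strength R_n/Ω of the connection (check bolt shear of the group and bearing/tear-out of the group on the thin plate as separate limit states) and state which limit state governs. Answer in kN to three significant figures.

Bolt shear: A_b = π·27²/4 = 572.6 mm²; R_n = 579 × 572.6 × 4 × 1 / 1000 = 1326 kN → 1326 / 2 = 663 kN.
Bearing (1.2 l_c t F_u ≤ 2.4 d t F_u): upper limit = 2.4·27·10·410 / 1000 = 265.7 kN.
  Edge l_c = 50 − 30/2 = 35 → r_n = 172.2 kN; interior l_c = 85 − 30 = 55 → r_n = 265.7 kN.
  R_n,bearing = 2·172.2 + 2·265.7 = 875.8 kN → 875.8 / 2 = 438 kN.
Bearing governs: 438 kN.

438 kN (bearing governs)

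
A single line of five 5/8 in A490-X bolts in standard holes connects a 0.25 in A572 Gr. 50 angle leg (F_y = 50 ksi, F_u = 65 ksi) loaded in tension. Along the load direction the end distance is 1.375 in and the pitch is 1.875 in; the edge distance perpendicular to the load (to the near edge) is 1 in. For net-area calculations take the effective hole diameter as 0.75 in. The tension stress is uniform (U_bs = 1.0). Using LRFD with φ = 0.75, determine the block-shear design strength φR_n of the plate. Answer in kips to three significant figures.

47.8 kips

Shear plane L_v = 1.375 + 4·1.875 = 8.875 in; A_gv = 8.875 × 0.25 = 2.219 in².
A_nv = (8.875 − 4.5·0.75) × 0.25 = 1.375 in².
A_nt = (1 − 0.5·0.75) × 0.25 = 0.1562 in².
0.6 F_u A_nv = 53.62 kips; 0.6 F_y A_gv = 66.56 kips → shear rupture governs the shear term.
R_n = 53.62 + 1.0 × 65 × 0.1562 = 63.78 kips.
Design strength φR_n = 0.75 × 63.78 = 47.8 kips.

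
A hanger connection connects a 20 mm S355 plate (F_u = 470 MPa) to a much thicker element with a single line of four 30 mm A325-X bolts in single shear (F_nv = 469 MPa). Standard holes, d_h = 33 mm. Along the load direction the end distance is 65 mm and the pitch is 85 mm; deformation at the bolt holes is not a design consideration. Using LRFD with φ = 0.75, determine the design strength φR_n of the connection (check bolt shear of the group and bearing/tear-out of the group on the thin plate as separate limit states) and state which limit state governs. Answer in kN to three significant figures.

Bolt shear: A_b = π·30²/4 = 706.9 mm²; R_n = 469 × 706.9 × 4 × 1 / 1000 = 1326 kN → 0.75 × 1326 = 995 kN.
Bearing (1.5 l_c t F_u ≤ 3.0 d t F_u): upper limit = 3.0·30·20·470 / 1000 = 846 kN.
  Edge l_c = 65 − 33/2 = 48.5 → r_n = 683.9 kN; interior l_c = 85 − 33 = 52 → r_n = 733.2 kN.
  R_n,bearing = 1·683.9 + 3·733.2 = 2883 kN → 0.75 × 2883 = 2160 kN.
Bolt shear governs: 995 kN.

995 kN (bolt shear governs)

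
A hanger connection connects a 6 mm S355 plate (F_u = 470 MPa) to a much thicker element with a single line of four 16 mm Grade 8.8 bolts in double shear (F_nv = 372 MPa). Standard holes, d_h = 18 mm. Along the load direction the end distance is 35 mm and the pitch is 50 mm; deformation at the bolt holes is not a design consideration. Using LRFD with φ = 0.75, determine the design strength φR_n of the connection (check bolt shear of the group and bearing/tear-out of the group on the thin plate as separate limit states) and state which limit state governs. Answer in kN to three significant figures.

Bolt shear: A_b = π·16²/4 = 201.1 mm²; R_n = 372 × 201.1 × 4 × 2 / 1000 = 598.4 kN → 0.75 × 598.4 = 449 kN.
Bearing (1.5 l_c t F_u ≤ 3.0 d t F_u): upper limit = 3.0·16·6·470 / 1000 = 135.4 kN.
  Edge l_c = 35 − 18/2 = 26 → r_n = 110 kN; interior l_c = 50 − 18 = 32 → r_n = 135.4 kN.
  R_n,bearing = 1·110 + 3·135.4 = 516.1 kN → 0.75 × 516.1 = 387 kN.
Bearing governs: 387 kN.

387 kN (bearing governs)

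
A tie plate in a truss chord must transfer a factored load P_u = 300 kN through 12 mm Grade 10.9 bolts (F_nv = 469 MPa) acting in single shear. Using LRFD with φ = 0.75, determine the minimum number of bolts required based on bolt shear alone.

8 bolts

A_b = π·12²/4 = 113.1 mm².
Per-bolt design strength φR_n = 0.75 × 469 × 113.1 × 1 / 1000 = 39.78 kN.
n ≥ 300 / 39.78 = 7.541 → use 8 bolts.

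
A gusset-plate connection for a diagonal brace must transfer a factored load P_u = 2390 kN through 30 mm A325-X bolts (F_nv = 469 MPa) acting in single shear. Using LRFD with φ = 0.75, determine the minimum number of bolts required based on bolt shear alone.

10 bolts

A_b = π·30²/4 = 706.9 mm².
Per-bolt design strength φR_n = 0.75 × 469 × 706.9 × 1 / 1000 = 248.6 kN.
n ≥ 2390 / 248.6 = 9.612 → use 10 bolts.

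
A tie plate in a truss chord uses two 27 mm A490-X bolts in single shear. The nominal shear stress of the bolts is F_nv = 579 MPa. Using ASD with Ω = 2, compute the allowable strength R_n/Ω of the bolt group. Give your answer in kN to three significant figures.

A_b = π × 27² / 4 = 572.6 mm².
R_n = F_nv · A_b · n · n_s = 579 × 572.6 × 2 × 1 / 1000 = 663 kN.
Allowable strength R_n/Ω = 663 / 2 = 332 kN.

332 kN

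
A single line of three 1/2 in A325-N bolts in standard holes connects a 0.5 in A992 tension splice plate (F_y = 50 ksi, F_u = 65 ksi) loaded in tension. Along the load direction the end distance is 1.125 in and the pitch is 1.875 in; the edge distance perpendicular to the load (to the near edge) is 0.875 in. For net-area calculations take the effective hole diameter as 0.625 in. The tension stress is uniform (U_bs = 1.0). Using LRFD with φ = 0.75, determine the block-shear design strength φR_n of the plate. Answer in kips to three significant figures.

62.2 kips

Shear plane L_v = 1.125 + 2·1.875 = 4.875 in; A_gv = 4.875 × 0.5 = 2.438 in².
A_nv = (4.875 − 2.5·0.625) × 0.5 = 1.656 in².
A_nt = (0.875 − 0.5·0.625) × 0.5 = 0.2812 in².
0.6 F_u A_nv = 64.59 kips; 0.6 F_y A_gv = 73.12 kips → shear rupture governs the shear term.
R_n = 64.59 + 1.0 × 65 × 0.2812 = 82.88 kips.
Design strength φR_n = 0.75 × 82.88 = 62.2 kips.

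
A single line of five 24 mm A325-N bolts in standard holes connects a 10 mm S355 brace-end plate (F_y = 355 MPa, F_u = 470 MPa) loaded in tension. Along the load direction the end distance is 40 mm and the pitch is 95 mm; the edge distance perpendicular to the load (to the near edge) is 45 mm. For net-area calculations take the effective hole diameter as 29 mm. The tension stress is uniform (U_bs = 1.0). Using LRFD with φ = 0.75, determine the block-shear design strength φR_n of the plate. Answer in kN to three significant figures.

Shear plane L_v = 40 + 4·95 = 420 mm; A_gv = 420 × 10 = 4200 mm².
A_nv = (420 − 4.5·29) × 10 = 2895 mm².
A_nt = (45 − 0.5·29) × 10 = 305 mm².
0.6 F_u A_nv = 816.4 kN; 0.6 F_y A_gv = 894.6 kN → shear rupture governs the shear term.
R_n = 816.4 + 1.0 × 470 × 305 / 1000 = 959.7 kN.
Design strength φR_n = 0.75 × 959.7 = 720 kN.

720 kN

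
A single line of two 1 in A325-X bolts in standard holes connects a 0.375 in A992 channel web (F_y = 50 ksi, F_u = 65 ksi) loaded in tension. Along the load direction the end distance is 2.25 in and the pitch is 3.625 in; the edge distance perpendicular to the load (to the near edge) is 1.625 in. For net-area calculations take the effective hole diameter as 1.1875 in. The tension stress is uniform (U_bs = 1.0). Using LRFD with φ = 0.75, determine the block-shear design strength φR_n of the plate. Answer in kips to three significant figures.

63.8 kips

Shear plane L_v = 2.25 + 1·3.625 = 5.875 in; A_gv = 5.875 × 0.375 = 2.203 in².
A_nv = (5.875 − 1.5·1.1875) × 0.375 = 1.535 in².
A_nt = (1.625 − 0.5·1.1875) × 0.375 = 0.3867 in².
0.6 F_u A_nv = 59.87 kips; 0.6 F_y A_gv = 66.09 kips → shear rupture governs the shear term.
R_n = 59.87 + 1.0 × 65 × 0.3867 = 85.01 kips.
Design strength φR_n = 0.75 × 85.01 = 63.8 kips.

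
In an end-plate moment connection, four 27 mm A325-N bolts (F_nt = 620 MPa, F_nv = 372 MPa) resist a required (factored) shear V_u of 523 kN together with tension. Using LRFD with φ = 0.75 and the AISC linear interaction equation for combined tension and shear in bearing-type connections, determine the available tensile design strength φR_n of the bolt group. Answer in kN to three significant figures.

A_b = π·27²/4 = 572.6 mm²; f_rv = 523 × 1000 / (4 × 572.6) = 228.4 MPa.
F'_nt = 1.3 F_nt − (F_nt / φF_nv) f_rv = 1.3·620 − (620/(0.75·372))·228.4 = 298.5 MPa, capped at F_nt → F'_nt = 298.5 MPa.
R_n = F'_nt · A_b · n = 298.5 × 572.6 × 4 / 1000 = 683.7 kN.
Design strength φR_n = 0.75 × 683.7 = 513 kN.

513 kN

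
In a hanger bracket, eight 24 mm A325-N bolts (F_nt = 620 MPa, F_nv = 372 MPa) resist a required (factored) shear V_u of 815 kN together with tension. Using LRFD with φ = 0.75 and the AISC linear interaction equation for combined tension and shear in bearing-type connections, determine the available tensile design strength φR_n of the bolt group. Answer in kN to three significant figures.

A_b = π·24²/4 = 452.4 mm²; f_rv = 815 × 1000 / (8 × 452.4) = 225.2 MPa.
F'_nt = 1.3 F_nt − (F_nt / φF_nv) f_rv = 1.3·620 − (620/(0.75·372))·225.2 = 305.6 MPa, capped at F_nt → F'_nt = 305.6 MPa.
R_n = F'_nt · A_b · n = 305.6 × 452.4 × 8 / 1000 = 1106 kN.
Design strength φR_n = 0.75 × 1106 = 829 kN.

829 kN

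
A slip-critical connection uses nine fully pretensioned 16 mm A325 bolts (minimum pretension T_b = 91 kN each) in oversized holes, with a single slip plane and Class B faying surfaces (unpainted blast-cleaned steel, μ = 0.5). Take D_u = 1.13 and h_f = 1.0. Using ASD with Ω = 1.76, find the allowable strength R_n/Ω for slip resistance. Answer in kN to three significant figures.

R_n = μ · D_u · h_f · T_b · n_s · n_b = 0.5 × 1.13 × 1.0 × 91 × 1 × 9 = 462.7 kN.
Allowable strength R_n/Ω = 462.7 / 1.76 = 263 kN.

263 kN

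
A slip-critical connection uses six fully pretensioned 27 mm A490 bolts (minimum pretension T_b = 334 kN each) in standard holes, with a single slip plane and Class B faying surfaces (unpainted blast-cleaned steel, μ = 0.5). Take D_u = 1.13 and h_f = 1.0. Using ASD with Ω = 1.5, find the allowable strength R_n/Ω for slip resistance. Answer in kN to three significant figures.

755 kN

R_n = μ · D_u · h_f · T_b · n_s · n_b = 0.5 × 1.13 × 1.0 × 334 × 1 × 6 = 1132 kN.
Allowable strength R_n/Ω = 1132 / 1.5 = 755 kN.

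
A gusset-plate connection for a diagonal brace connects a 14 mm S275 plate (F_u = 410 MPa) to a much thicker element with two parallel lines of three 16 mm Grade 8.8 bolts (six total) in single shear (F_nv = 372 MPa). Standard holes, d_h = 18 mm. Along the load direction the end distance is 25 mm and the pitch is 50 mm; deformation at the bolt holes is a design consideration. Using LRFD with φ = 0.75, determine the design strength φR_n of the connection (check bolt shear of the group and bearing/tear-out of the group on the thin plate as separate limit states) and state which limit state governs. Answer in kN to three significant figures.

Bolt shear: A_b = π·16²/4 = 201.1 mm²; R_n = 372 × 201.1 × 6 × 1 / 1000 = 448.8 kN → 0.75 × 448.8 = 337 kN.
Bearing (1.2 l_c t F_u ≤ 2.4 d t F_u): upper limit = 2.4·16·14·410 / 1000 = 220.4 kN.
  Edge l_c = 25 − 18/2 = 16 → r_n = 110.2 kN; interior l_c = 50 − 18 = 32 → r_n = 220.4 kN.
  R_n,bearing = 2·110.2 + 4·220.4 = 1102 kN → 0.75 × 1102 = 827 kN.
Bolt shear governs: 337 kN.

337 kN (bolt shear governs)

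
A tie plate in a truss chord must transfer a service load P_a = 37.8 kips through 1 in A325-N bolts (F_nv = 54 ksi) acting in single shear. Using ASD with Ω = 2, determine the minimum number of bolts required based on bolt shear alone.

A_b = π·1²/4 = 0.7854 in².
Per-bolt allowable strength R_n/Ω = 54 × 0.7854 × 1 / 2 = 21.21 kips.
n ≥ 37.8 / 21.21 = 1.783 → use 2 bolts.

2 bolts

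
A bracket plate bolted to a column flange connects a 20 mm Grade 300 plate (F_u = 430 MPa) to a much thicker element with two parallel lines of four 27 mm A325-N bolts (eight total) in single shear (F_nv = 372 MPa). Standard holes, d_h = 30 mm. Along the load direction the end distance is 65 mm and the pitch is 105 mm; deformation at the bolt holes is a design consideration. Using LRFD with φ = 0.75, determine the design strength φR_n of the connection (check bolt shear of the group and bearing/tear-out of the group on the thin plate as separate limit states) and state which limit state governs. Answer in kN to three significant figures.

Bolt shear: A_b = π·27²/4 = 572.6 mm²; R_n = 372 × 572.6 × 8 × 1 / 1000 = 1704 kN → 0.75 × 1704 = 1280 kN.
Bearing (1.2 l_c t F_u ≤ 2.4 d t F_u): upper limit = 2.4·27·20·430 / 1000 = 557.3 kN.
  Edge l_c = 65 − 30/2 = 50 → r_n = 516 kN; interior l_c = 105 − 30 = 75 → r_n = 557.3 kN.
  R_n,bearing = 2·516 + 6·557.3 = 4376 kN → 0.75 × 4376 = 3280 kN.
Bolt shear governs: 1280 kN.

1280 kN (bolt shear governs)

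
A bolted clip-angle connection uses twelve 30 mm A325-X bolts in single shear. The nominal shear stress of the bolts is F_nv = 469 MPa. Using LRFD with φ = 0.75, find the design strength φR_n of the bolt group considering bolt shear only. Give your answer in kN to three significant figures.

A_b = π × 30² / 4 = 706.9 mm².
R_n = F_nv · A_b · n · n_s = 469 × 706.9 × 12 × 1 / 1000 = 3978 kN.
Design strength φR_n = 0.75 × 3978 = 2980 kN.

2980 kN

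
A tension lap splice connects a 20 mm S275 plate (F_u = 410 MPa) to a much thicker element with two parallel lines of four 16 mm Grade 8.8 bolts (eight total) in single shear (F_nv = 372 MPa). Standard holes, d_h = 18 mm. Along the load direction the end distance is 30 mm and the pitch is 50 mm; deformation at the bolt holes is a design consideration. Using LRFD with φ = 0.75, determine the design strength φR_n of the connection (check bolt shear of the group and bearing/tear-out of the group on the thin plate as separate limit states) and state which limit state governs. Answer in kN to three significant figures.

Bolt shear: A_b = π·16²/4 = 201.1 mm²; R_n = 372 × 201.1 × 8 × 1 / 1000 = 598.4 kN → 0.75 × 598.4 = 449 kN.
Bearing (1.2 l_c t F_u ≤ 2.4 d t F_u): upper limit = 2.4·16·20·410 / 1000 = 314.9 kN.
  Edge l_c = 30 − 18/2 = 21 → r_n = 206.6 kN; interior l_c = 50 − 18 = 32 → r_n = 314.9 kN.
  R_n,bearing = 2·206.6 + 6·314.9 = 2303 kN → 0.75 × 2303 = 1730 kN.
Bolt shear governs: 449 kN.

449 kN (bolt shear governs)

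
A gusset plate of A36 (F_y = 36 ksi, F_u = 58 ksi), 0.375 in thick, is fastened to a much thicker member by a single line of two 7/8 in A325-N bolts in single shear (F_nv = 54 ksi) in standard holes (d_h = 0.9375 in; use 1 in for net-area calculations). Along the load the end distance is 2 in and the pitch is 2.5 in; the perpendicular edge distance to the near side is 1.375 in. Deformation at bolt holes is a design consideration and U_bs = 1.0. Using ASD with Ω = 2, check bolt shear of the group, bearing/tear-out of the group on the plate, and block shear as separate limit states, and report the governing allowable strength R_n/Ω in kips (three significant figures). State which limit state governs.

Bolt shear: A_b = π·0.875²/4 = 0.6013 in²; R_n = 54 × 0.6013 × 2 × 1 = 64.94 kips → 64.94 / 2 = 32.5 kips.
Bearing: edge l_c = 1.531, r_n = 39.97 kips; interior l_c = 1.562, r_n = 40.78 kips; R_n = 39.97 + 1·40.78 = 80.75 kips → 40.4 kips.
Block shear: A_gv = 1.688, A_nv = 1.125, A_nt = 0.3281 in²; R_n = min(0.6F_uA_nv, 0.6F_yA_gv) + U_bs·F_u·A_nt = 55.48 kips → 27.7 kips.
Block shear governs: 27.7 kips.

27.7 kips (block shear governs)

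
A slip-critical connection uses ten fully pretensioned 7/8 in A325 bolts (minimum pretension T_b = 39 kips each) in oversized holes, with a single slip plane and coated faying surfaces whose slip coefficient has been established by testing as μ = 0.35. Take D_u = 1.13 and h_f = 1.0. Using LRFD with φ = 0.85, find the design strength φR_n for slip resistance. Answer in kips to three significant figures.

131 kips

R_n = μ · D_u · h_f · T_b · n_s · n_b = 0.35 × 1.13 × 1.0 × 39 × 1 × 10 = 154.2 kips.
Design strength φR_n = 0.85 × 154.2 = 131 kips.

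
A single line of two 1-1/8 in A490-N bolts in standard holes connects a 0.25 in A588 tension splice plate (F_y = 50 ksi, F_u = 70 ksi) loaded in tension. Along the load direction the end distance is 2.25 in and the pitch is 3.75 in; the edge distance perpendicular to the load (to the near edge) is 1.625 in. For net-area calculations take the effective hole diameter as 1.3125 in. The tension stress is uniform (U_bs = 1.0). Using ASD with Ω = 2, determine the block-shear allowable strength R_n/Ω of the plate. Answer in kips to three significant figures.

Shear plane L_v = 2.25 + 1·3.75 = 6 in; A_gv = 6 × 0.25 = 1.5 in².
A_nv = (6 − 1.5·1.3125) × 0.25 = 1.008 in².
A_nt = (1.625 − 0.5·1.3125) × 0.25 = 0.2422 in².
0.6 F_u A_nv = 42.33 kips; 0.6 F_y A_gv = 45 kips → shear rupture governs the shear term.
R_n = 42.33 + 1.0 × 70 × 0.2422 = 59.28 kips.
Allowable strength R_n/Ω = 59.28 / 2 = 29.6 kips.

29.6 kips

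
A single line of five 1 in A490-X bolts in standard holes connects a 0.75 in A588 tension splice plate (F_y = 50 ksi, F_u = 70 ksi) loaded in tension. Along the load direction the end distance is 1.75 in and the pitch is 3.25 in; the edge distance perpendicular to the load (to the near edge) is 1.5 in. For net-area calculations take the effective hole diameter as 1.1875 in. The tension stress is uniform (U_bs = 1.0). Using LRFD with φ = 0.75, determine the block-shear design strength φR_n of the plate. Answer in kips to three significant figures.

258 kips

Shear plane L_v = 1.75 + 4·3.25 = 14.75 in; A_gv = 14.75 × 0.75 = 11.06 in².
A_nv = (14.75 − 4.5·1.1875) × 0.75 = 7.055 in².
A_nt = (1.5 − 0.5·1.1875) × 0.75 = 0.6797 in².
0.6 F_u A_nv = 296.3 kips; 0.6 F_y A_gv = 331.9 kips → shear rupture governs the shear term.
R_n = 296.3 + 1.0 × 70 × 0.6797 = 343.9 kips.
Design strength φR_n = 0.75 × 343.9 = 258 kips.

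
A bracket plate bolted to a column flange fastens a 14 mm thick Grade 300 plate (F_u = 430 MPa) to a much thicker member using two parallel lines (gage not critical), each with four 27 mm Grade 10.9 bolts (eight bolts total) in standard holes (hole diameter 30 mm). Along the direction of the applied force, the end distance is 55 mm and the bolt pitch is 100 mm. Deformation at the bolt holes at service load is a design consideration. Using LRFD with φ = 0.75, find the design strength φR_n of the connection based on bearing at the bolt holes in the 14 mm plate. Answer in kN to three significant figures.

Per bolt r_n = 1.2 l_c t F_u ≤ 2.4 d t F_u; upper limit = 2.4 × 27 × 14 × 430 / 1000 = 390.1 kN.
Edge bolt: l_c = 55 − 30/2 = 40 mm → 1.2 × 40 × 14 × 430 / 1000 = 289 → r_n = 289 kN.
Interior bolts: l_c = 100 − 30 = 70 mm → 1.2 × 70 × 14 × 430 / 1000 = 505.7 → r_n = 390.1 kN.
R_n = 2 × 289 + 6 × 390.1 = 2918 kN.
Design strength φR_n = 0.75 × 2918 = 2190 kN.

2190 kN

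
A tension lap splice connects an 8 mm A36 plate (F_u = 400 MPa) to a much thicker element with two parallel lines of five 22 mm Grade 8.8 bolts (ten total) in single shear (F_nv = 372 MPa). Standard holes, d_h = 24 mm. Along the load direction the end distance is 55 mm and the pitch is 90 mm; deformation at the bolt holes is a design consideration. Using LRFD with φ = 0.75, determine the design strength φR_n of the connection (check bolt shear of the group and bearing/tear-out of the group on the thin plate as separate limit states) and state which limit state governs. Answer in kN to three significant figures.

Bolt shear: A_b = π·22²/4 = 380.1 mm²; R_n = 372 × 380.1 × 10 × 1 / 1000 = 1414 kN → 0.75 × 1414 = 1060 kN.
Bearing (1.2 l_c t F_u ≤ 2.4 d t F_u): upper limit = 2.4·22·8·400 / 1000 = 169 kN.
  Edge l_c = 55 − 24/2 = 43 → r_n = 165.1 kN; interior l_c = 90 − 24 = 66 → r_n = 169 kN.
  R_n,bearing = 2·165.1 + 8·169 = 1682 kN → 0.75 × 1682 = 1260 kN.
Bolt shear governs: 1060 kN.

1060 kN (bolt shear governs)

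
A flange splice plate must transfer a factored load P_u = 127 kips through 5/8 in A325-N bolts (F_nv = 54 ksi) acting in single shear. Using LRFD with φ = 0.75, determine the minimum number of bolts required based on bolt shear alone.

11 bolts

A_b = π·0.625²/4 = 0.3068 in².
Per-bolt design strength φR_n = 0.75 × 54 × 0.3068 × 1 = 12.43 kips.
n ≥ 127 / 12.43 = 10.22 → use 11 bolts.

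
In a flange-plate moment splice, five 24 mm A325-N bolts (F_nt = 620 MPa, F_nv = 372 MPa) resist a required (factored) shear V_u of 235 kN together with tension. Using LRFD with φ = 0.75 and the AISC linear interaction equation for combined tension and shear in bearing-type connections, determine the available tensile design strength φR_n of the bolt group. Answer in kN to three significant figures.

976 kN

A_b = π·24²/4 = 452.4 mm²; f_rv = 235 × 1000 / (5 × 452.4) = 103.9 MPa.
F'_nt = 1.3 F_nt − (F_nt / φF_nv) f_rv = 1.3·620 − (620/(0.75·372))·103.9 = 575.1 MPa, capped at F_nt → F'_nt = 575.1 MPa.
R_n = F'_nt · A_b · n = 575.1 × 452.4 × 5 / 1000 = 1301 kN.
Design strength φR_n = 0.75 × 1301 = 976 kN.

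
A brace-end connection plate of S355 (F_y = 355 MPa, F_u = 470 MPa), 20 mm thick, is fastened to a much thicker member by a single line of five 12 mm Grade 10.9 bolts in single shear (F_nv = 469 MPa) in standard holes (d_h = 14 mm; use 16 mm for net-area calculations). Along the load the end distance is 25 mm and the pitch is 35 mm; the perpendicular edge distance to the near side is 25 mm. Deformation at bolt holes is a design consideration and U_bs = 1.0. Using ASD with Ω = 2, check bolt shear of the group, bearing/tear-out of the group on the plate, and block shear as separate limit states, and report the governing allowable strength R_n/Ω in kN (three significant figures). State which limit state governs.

133 kN (bolt shear governs)

Bolt shear: A_b = π·12²/4 = 113.1 mm²; R_n = 469 × 113.1 × 5 × 1 / 1000 = 265.2 kN → 265.2 / 2 = 133 kN.
Bearing: edge l_c = 18, r_n = 203 kN; interior l_c = 21, r_n = 236.9 kN; R_n = 203 + 4·236.9 = 1151 kN → 575 kN.
Block shear: A_gv = 3300, A_nv = 1860, A_nt = 340 mm²; R_n = min(0.6F_uA_nv, 0.6F_yA_gv) + U_bs·F_u·A_nt = 684.3 kN → 342 kN.
Bolt shear governs: 133 kN.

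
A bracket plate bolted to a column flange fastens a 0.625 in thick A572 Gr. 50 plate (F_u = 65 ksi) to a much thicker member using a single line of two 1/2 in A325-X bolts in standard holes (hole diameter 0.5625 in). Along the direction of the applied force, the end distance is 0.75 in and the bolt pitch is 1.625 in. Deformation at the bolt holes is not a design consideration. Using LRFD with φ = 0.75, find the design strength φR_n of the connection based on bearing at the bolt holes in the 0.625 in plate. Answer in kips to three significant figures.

67.1 kips

Per bolt r_n = 1.5 l_c t F_u ≤ 3.0 d t F_u; upper limit = 3.0 × 0.5 × 0.625 × 65 = 60.94 kips.
Edge bolt: l_c = 0.75 − 0.5625/2 = 0.4688 in → 1.5 × 0.4688 × 0.625 × 65 = 28.56 → r_n = 28.56 kips.
Interior bolts: l_c = 1.625 − 0.5625 = 1.062 in → 1.5 × 1.062 × 0.625 × 65 = 64.75 → r_n = 60.94 kips.
R_n = 1 × 28.56 + 1 × 60.94 = 89.5 kips.
Design strength φR_n = 0.75 × 89.5 = 67.1 kips.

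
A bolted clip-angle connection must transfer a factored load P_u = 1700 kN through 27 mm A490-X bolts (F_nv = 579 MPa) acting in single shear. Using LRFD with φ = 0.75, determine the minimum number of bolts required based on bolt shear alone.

7 bolts

A_b = π·27²/4 = 572.6 mm².
Per-bolt design strength φR_n = 0.75 × 579 × 572.6 × 1 / 1000 = 248.6 kN.
n ≥ 1700 / 248.6 = 6.837 → use 7 bolts.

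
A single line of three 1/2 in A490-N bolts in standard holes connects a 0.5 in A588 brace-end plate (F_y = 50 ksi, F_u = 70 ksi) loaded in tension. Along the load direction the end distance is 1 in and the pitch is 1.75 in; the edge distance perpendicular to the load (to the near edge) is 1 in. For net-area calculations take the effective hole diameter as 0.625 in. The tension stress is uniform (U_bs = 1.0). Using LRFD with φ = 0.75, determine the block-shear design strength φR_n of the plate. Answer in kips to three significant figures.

64.3 kips

Shear plane L_v = 1 + 2·1.75 = 4.5 in; A_gv = 4.5 × 0.5 = 2.25 in².
A_nv = (4.5 − 2.5·0.625) × 0.5 = 1.469 in².
A_nt = (1 − 0.5·0.625) × 0.5 = 0.3438 in².
0.6 F_u A_nv = 61.69 kips; 0.6 F_y A_gv = 67.5 kips → shear rupture governs the shear term.
R_n = 61.69 + 1.0 × 70 × 0.3438 = 85.75 kips.
Design strength φR_n = 0.75 × 85.75 = 64.3 kips.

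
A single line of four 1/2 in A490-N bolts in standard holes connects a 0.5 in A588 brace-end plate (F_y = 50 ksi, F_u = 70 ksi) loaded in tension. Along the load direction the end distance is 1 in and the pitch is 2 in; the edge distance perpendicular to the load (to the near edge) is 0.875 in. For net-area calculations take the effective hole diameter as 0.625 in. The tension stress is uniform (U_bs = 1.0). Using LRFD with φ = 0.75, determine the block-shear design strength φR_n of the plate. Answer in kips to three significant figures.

90.6 kips

Shear plane L_v = 1 + 3·2 = 7 in; A_gv = 7 × 0.5 = 3.5 in².
A_nv = (7 − 3.5·0.625) × 0.5 = 2.406 in².
A_nt = (0.875 − 0.5·0.625) × 0.5 = 0.2812 in².
0.6 F_u A_nv = 101.1 kips; 0.6 F_y A_gv = 105 kips → shear rupture governs the shear term.
R_n = 101.1 + 1.0 × 70 × 0.2812 = 120.8 kips.
Design strength φR_n = 0.75 × 120.8 = 90.6 kips.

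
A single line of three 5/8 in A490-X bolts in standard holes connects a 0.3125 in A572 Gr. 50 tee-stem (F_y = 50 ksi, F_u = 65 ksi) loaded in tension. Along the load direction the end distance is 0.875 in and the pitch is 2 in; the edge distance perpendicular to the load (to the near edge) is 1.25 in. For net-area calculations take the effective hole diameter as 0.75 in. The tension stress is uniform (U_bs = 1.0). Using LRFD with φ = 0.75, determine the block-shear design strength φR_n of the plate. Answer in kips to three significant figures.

Shear plane L_v = 0.875 + 2·2 = 4.875 in; A_gv = 4.875 × 0.3125 = 1.523 in².
A_nv = (4.875 − 2.5·0.75) × 0.3125 = 0.9375 in².
A_nt = (1.25 − 0.5·0.75) × 0.3125 = 0.2734 in².
0.6 F_u A_nv = 36.56 kips; 0.6 F_y A_gv = 45.7 kips → shear rupture governs the shear term.
R_n = 36.56 + 1.0 × 65 × 0.2734 = 54.34 kips.
Design strength φR_n = 0.75 × 54.34 = 40.8 kips.

40.8 kips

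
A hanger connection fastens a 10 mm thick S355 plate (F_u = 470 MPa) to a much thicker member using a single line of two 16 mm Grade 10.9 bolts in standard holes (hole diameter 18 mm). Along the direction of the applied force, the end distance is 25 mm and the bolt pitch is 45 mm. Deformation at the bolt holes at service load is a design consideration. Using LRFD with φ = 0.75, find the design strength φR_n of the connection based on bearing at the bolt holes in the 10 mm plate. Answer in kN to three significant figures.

182 kN

Per bolt r_n = 1.2 l_c t F_u ≤ 2.4 d t F_u; upper limit = 2.4 × 16 × 10 × 470 / 1000 = 180.5 kN.
Edge bolt: l_c = 25 − 18/2 = 16 mm → 1.2 × 16 × 10 × 470 / 1000 = 90.24 → r_n = 90.24 kN.
Interior bolts: l_c = 45 − 18 = 27 mm → 1.2 × 27 × 10 × 470 / 1000 = 152.3 → r_n = 152.3 kN.
R_n = 1 × 90.24 + 1 × 152.3 = 242.5 kN.
Design strength φR_n = 0.75 × 242.5 = 182 kN.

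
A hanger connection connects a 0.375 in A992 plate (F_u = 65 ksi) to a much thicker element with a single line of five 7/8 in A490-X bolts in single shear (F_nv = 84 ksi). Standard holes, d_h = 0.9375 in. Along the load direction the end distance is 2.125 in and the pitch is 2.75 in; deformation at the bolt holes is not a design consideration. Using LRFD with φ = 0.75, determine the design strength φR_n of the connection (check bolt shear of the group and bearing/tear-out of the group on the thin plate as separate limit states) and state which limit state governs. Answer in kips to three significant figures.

189 kips (bolt shear governs)

Bolt shear: A_b = π·0.875²/4 = 0.6013 in²; R_n = 84 × 0.6013 × 5 × 1 = 252.6 kips → 0.75 × 252.6 = 189 kips.
Bearing (1.5 l_c t F_u ≤ 3.0 d t F_u): upper limit = 3.0·0.875·0.375·65 = 63.98 kips.
  Edge l_c = 2.125 − 0.9375/2 = 1.656 → r_n = 60.56 kips; interior l_c = 2.75 − 0.9375 = 1.812 → r_n = 63.98 kips.
  R_n,bearing = 1·60.56 + 4·63.98 = 316.5 kips → 0.75 × 316.5 = 237 kips.
Bolt shear governs: 189 kips.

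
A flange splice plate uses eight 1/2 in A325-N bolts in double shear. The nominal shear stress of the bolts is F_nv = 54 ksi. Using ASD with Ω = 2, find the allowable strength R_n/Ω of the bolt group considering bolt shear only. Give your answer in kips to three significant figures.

84.8 kips

A_b = π × 0.5² / 4 = 0.1963 in².
R_n = F_nv · A_b · n · n_s = 54 × 0.1963 × 8 × 2 = 169.6 kips.
Allowable strength R_n/Ω = 169.6 / 2 = 84.8 kips.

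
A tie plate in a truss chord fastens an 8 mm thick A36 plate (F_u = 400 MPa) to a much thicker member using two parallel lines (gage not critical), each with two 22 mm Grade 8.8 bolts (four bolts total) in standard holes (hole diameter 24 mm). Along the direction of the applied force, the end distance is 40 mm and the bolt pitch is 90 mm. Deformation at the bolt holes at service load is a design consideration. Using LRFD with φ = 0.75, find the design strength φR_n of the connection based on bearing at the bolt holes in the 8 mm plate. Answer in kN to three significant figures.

Per bolt r_n = 1.2 l_c t F_u ≤ 2.4 d t F_u; upper limit = 2.4 × 22 × 8 × 400 / 1000 = 169 kN.
Edge bolt: l_c = 40 − 24/2 = 28 mm → 1.2 × 28 × 8 × 400 / 1000 = 107.5 → r_n = 107.5 kN.
Interior bolts: l_c = 90 − 24 = 66 mm → 1.2 × 66 × 8 × 400 / 1000 = 253.4 → r_n = 169 kN.
R_n = 2 × 107.5 + 2 × 169 = 553 kN.
Design strength φR_n = 0.75 × 553 = 415 kN.

415 kN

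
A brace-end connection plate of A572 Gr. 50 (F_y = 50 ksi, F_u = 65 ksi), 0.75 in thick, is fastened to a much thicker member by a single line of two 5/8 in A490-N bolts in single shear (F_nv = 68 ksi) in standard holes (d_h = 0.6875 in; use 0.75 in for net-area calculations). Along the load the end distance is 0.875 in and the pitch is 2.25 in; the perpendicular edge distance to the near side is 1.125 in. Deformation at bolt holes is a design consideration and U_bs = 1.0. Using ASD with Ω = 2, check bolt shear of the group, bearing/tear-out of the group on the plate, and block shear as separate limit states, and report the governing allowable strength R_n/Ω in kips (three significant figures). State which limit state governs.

Bolt shear: A_b = π·0.625²/4 = 0.3068 in²; R_n = 68 × 0.3068 × 2 × 1 = 41.72 kips → 41.72 / 2 = 20.9 kips.
Bearing: edge l_c = 0.5312, r_n = 31.08 kips; interior l_c = 1.562, r_n = 73.12 kips; R_n = 31.08 + 1·73.12 = 104.2 kips → 52.1 kips.
Block shear: A_gv = 2.344, A_nv = 1.5, A_nt = 0.5625 in²; R_n = min(0.6F_uA_nv, 0.6F_yA_gv) + U_bs·F_u·A_nt = 95.06 kips → 47.5 kips.
Bolt shear governs: 20.9 kips.

20.9 kips (bolt shear governs)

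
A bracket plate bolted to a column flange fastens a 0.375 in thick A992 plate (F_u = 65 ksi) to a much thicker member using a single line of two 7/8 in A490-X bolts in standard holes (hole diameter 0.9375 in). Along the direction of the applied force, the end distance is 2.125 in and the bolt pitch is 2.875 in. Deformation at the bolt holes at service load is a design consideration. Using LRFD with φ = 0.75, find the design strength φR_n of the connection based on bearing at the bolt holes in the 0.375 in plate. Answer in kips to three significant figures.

Per bolt r_n = 1.2 l_c t F_u ≤ 2.4 d t F_u; upper limit = 2.4 × 0.875 × 0.375 × 65 = 51.19 kips.
Edge bolt: l_c = 2.125 − 0.9375/2 = 1.656 in → 1.2 × 1.656 × 0.375 × 65 = 48.45 → r_n = 48.45 kips.
Interior bolts: l_c = 2.875 − 0.9375 = 1.938 in → 1.2 × 1.938 × 0.375 × 65 = 56.67 → r_n = 51.19 kips.
R_n = 1 × 48.45 + 1 × 51.19 = 99.63 kips.
Design strength φR_n = 0.75 × 99.63 = 74.7 kips.

74.7 kips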